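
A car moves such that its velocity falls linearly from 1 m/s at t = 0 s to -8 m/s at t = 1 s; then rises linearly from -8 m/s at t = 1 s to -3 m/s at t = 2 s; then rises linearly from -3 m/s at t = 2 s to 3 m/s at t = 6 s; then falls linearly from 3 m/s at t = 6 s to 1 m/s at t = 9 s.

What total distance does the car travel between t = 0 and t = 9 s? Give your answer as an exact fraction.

190/9 m

Distance (not displacement) is the total path length: add the absolute areas under v-t.
0–1 s: v = 0 at t = 1/9 s; triangle areas 1/18 + 32/9 = 65/18 m
1–2 s: |½(-8 + -3)(1)| = 5.5 m
2–6 s: v = 0 at t = 4 s; triangle areas 3 + 3 = 6 m
6–9 s: |½(3 + 1)(3)| = 6 m
Total distance = 190/9 m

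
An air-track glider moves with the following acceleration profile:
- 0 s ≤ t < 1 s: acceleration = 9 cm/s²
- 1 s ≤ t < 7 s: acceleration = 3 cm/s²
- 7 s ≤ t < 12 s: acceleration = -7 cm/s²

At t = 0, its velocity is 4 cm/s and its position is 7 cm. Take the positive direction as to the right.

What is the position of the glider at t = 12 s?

215 cm

On each constant-a segment, Δv = aΔt and Δx = v₀Δt + ½aΔt²; chain segment to segment.
0–1 s: v starts 4 cm/s; Δx = 4·1 + ½·9·1² = 8.5 cm; v ends 13 cm/s.
1–7 s: v starts 13 cm/s; Δx = 13·6 + ½·3·6² = 132 cm; v ends 31 cm/s.
7–12 s: v starts 31 cm/s; Δx = 31·5 + ½·-7·5² = 67.5 cm; v ends -4 cm/s.
x(12) = 7 + Σ Δx = 215 cm.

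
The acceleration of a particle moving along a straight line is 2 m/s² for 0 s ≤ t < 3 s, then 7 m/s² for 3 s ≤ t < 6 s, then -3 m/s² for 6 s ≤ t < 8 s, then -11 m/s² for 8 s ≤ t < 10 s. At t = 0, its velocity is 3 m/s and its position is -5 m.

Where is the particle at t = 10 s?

151.5 m

On each constant-a segment, Δv = aΔt and Δx = v₀Δt + ½aΔt²; chain segment to segment.
0–3 s: v starts 3 m/s; Δx = 3·3 + ½·2·3² = 18 m; v ends 9 m/s.
3–6 s: v starts 9 m/s; Δx = 9·3 + ½·7·3² = 58.5 m; v ends 30 m/s.
6–8 s: v starts 30 m/s; Δx = 30·2 + ½·-3·2² = 54 m; v ends 24 m/s.
8–10 s: v starts 24 m/s; Δx = 24·2 + ½·-11·2² = 26 m; v ends 2 m/s.
x(10) = -5 + Σ Δx = 151.5 m.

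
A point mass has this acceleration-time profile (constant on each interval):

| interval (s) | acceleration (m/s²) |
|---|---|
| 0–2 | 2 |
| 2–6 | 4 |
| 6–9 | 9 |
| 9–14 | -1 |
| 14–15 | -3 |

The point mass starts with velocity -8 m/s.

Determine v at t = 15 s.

Δv equals the area under the a-t graph; then v = v₀ + Δv.
0–2 s: 2 × 2 = 4 m/s
2–6 s: 4 × 4 = 16 m/s
6–9 s: 9 × 3 = 27 m/s
9–14 s: -1 × 5 = -5 m/s
14–15 s: -3 × 1 = -3 m/s
Δv = 39 m/s, so v(15) = -8 + (39) = 31 m/s.

31 m/s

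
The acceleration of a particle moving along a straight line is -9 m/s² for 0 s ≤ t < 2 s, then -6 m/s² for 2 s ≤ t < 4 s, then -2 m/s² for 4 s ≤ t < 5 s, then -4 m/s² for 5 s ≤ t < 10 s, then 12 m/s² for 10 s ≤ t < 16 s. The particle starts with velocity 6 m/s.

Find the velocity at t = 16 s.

Δv equals the area under the a-t graph; then v = v₀ + Δv.
0–2 s: -9 × 2 = -18 m/s
2–4 s: -6 × 2 = -12 m/s
4–5 s: -2 × 1 = -2 m/s
5–10 s: -4 × 5 = -20 m/s
10–16 s: 12 × 6 = 72 m/s
Δv = 20 m/s, so v(16) = 6 + (20) = 26 m/s.

26 m/s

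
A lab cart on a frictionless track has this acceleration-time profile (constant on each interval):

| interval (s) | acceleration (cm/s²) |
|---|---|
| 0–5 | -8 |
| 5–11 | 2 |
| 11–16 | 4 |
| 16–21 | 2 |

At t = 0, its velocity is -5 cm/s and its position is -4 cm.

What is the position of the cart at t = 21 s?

On each constant-a segment, Δv = aΔt and Δx = v₀Δt + ½aΔt²; chain segment to segment.
0–5 s: v starts -5 cm/s; Δx = -5·5 + ½·-8·5² = -125 cm; v ends -45 cm/s.
5–11 s: v starts -45 cm/s; Δx = -45·6 + ½·2·6² = -234 cm; v ends -33 cm/s.
11–16 s: v starts -33 cm/s; Δx = -33·5 + ½·4·5² = -115 cm; v ends -13 cm/s.
16–21 s: v starts -13 cm/s; Δx = -13·5 + ½·2·5² = -40 cm; v ends -3 cm/s.
x(21) = -4 + Σ Δx = -518 cm.

-518 cm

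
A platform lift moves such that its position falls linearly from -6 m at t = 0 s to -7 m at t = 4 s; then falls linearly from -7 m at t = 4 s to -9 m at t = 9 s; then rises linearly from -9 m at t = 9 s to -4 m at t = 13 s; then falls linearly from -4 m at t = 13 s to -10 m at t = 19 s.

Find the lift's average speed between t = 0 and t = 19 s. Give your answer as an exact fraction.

14/19 m/s

Average speed = (total path length)/(elapsed time); on a piecewise-linear x-t graph the path length is Σ|Δx|.
0–4 s: |Δx| = |-7 − -6| = 1 m
4–9 s: |Δx| = |-9 − -7| = 2 m
9–13 s: |Δx| = |-4 − -9| = 5 m
13–19 s: |Δx| = |-10 − -4| = 6 m
Total path = 14 m; average speed = 14/19 = 14/19 m/s.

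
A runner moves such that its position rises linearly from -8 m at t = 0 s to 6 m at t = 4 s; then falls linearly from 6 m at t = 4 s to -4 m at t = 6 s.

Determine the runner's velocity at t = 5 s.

Velocity is the slope of the x-t graph on 4–6 s: (-4 − 6)/(6 − 4) = -5 m/s.

-5 m/s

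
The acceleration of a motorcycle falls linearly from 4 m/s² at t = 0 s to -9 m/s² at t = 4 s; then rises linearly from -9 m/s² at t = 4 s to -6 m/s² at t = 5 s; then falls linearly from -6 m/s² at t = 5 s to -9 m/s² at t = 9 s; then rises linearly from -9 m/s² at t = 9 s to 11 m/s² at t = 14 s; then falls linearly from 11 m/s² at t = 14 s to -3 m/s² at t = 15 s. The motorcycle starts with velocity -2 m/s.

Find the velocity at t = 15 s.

Δv equals the area under the a-t graph; then v = v₀ + Δv.
0–4 s: ½(4 + -9)(4) = -10 m/s
4–5 s: ½(-9 + -6)(1) = -7.5 m/s
5–9 s: ½(-6 + -9)(4) = -30 m/s
9–14 s: ½(-9 + 11)(5) = 5 m/s
14–15 s: ½(11 + -3)(1) = 4 m/s
Δv = -38.5 m/s, so v(15) = -2 + (-38.5) = -40.5 m/s.

-40.5 m/s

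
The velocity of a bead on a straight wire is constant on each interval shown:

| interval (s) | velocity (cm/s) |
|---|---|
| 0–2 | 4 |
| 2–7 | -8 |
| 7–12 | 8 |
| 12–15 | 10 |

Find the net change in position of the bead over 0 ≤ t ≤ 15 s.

38 cm

Displacement is the signed area under the v-t curve.
0–2 s: 4 × 2 = 8 cm
2–7 s: -8 × 5 = -40 cm
7–12 s: 8 × 5 = 40 cm
12–15 s: 10 × 3 = 30 cm
Net displacement = 38 cm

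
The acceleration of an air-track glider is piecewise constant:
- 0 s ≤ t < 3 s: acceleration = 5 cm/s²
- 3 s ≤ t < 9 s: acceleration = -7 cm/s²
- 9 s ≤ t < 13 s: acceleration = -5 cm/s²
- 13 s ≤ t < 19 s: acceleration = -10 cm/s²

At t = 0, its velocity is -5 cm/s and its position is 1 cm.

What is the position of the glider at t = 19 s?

-717.5 cm

On each constant-a segment, Δv = aΔt and Δx = v₀Δt + ½aΔt²; chain segment to segment.
0–3 s: v starts -5 cm/s; Δx = -5·3 + ½·5·3² = 7.5 cm; v ends 10 cm/s.
3–9 s: v starts 10 cm/s; Δx = 10·6 + ½·-7·6² = -66 cm; v ends -32 cm/s.
9–13 s: v starts -32 cm/s; Δx = -32·4 + ½·-5·4² = -168 cm; v ends -52 cm/s.
13–19 s: v starts -52 cm/s; Δx = -52·6 + ½·-10·6² = -492 cm; v ends -112 cm/s.
x(19) = 1 + Σ Δx = -717.5 cm.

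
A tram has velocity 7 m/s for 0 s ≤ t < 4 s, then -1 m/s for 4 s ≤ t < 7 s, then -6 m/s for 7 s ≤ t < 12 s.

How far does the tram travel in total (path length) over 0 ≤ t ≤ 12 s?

Distance (not displacement) is the total path length: add the absolute areas under v-t.
0–4 s: |7| × 4 = 28 m
4–7 s: |-1| × 3 = 3 m
7–12 s: |-6| × 5 = 30 m
Total distance = 61 m

61 m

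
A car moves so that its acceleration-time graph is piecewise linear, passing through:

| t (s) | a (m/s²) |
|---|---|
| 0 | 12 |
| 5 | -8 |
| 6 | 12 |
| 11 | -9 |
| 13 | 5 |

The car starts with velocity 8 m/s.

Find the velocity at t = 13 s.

23.5 m/s

Δv equals the area under the a-t graph; then v = v₀ + Δv.
0–5 s: ½(12 + -8)(5) = 10 m/s
5–6 s: ½(-8 + 12)(1) = 2 m/s
6–11 s: ½(12 + -9)(5) = 7.5 m/s
11–13 s: ½(-9 + 5)(2) = -4 m/s
Δv = 15.5 m/s, so v(13) = 8 + (15.5) = 23.5 m/s.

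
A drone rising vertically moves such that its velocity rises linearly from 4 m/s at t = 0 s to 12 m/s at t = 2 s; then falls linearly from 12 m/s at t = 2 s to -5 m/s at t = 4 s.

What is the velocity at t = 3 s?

3.5 m/s

On 2–4 s the graph is linear from 12 to -5 m/s: v(3) = 12 + (-5 − 12)·(3 − 2)/(4 − 2) = 3.5 m/s.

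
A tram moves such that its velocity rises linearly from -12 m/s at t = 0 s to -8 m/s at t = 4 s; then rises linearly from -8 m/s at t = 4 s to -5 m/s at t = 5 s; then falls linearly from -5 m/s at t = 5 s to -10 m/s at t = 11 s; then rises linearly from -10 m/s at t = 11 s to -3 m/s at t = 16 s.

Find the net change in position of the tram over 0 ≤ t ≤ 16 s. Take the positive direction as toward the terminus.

-124 m

Net displacement equals the area under the velocity-time graph (areas below the axis count negative).
0–4 s: ½(-12 + -8)(4) = -40 m
4–5 s: ½(-8 + -5)(1) = -6.5 m
5–11 s: ½(-5 + -10)(6) = -45 m
11–16 s: ½(-10 + -3)(5) = -32.5 m
Net displacement = -124 m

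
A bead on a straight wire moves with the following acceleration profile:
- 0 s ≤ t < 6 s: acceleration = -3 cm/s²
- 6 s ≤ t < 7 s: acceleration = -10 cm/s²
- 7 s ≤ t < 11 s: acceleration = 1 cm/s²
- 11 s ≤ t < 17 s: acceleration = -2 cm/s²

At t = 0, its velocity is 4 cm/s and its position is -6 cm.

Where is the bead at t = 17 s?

On each constant-a segment, Δv = aΔt and Δx = v₀Δt + ½aΔt²; chain segment to segment.
0–6 s: v starts 4 cm/s; Δx = 4·6 + ½·-3·6² = -30 cm; v ends -14 cm/s.
6–7 s: v starts -14 cm/s; Δx = -14·1 + ½·-10·1² = -19 cm; v ends -24 cm/s.
7–11 s: v starts -24 cm/s; Δx = -24·4 + ½·1·4² = -88 cm; v ends -20 cm/s.
11–17 s: v starts -20 cm/s; Δx = -20·6 + ½·-2·6² = -156 cm; v ends -32 cm/s.
x(17) = -6 + Σ Δx = -299 cm.

-299 cm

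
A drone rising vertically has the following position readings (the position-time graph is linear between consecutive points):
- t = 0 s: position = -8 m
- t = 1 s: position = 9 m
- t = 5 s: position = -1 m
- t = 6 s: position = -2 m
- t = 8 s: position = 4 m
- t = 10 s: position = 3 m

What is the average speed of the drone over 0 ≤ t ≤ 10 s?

3.5 m/s

Average speed = (total path length)/(elapsed time); on a piecewise-linear x-t graph the path length is Σ|Δx|.
0–1 s: |Δx| = |9 − -8| = 17 m
1–5 s: |Δx| = |-1 − 9| = 10 m
5–6 s: |Δx| = |-2 − -1| = 1 m
6–8 s: |Δx| = |4 − -2| = 6 m
8–10 s: |Δx| = |3 − 4| = 1 m
Total path = 35 m; average speed = 35/10 = 3.5 m/s.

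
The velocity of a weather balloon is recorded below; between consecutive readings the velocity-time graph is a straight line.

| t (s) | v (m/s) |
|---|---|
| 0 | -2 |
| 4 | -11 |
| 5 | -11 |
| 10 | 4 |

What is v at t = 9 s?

1 m/s

On 5–10 s the graph is linear from -11 to 4 m/s: v(9) = -11 + (4 − -11)·(9 − 5)/(10 − 5) = 1 m/s.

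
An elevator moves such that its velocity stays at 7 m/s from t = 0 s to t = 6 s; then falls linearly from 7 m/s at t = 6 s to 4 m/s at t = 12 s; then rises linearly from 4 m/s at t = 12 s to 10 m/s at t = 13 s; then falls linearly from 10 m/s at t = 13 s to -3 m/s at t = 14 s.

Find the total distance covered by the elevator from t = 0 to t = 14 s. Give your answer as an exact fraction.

Total distance travelled is ∫|v| dt — sum the magnitudes of each area piece.
0–6 s: |7| × 6 = 42 m
6–12 s: |½(7 + 4)(6)| = 33 m
12–13 s: |½(4 + 10)(1)| = 7 m
13–14 s: v = 0 at t = 179/13 s; triangle areas 50/13 + 9/26 = 109/26 m
Total distance = 2241/26 m

2241/26 m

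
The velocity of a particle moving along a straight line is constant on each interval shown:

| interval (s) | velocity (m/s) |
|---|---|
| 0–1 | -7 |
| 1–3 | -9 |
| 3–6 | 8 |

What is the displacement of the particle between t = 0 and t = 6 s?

-1 m

Net displacement equals the area under the velocity-time graph (areas below the axis count negative).
0–1 s: -7 × 1 = -7 m
1–3 s: -9 × 2 = -18 m
3–6 s: 8 × 3 = 24 m
Net displacement = -1 m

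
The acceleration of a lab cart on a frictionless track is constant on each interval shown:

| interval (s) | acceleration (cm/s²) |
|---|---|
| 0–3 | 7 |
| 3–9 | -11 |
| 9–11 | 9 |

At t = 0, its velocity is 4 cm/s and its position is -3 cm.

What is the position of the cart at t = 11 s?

On each constant-a segment, Δv = aΔt and Δx = v₀Δt + ½aΔt²; chain segment to segment.
0–3 s: v starts 4 cm/s; Δx = 4·3 + ½·7·3² = 43.5 cm; v ends 25 cm/s.
3–9 s: v starts 25 cm/s; Δx = 25·6 + ½·-11·6² = -48 cm; v ends -41 cm/s.
9–11 s: v starts -41 cm/s; Δx = -41·2 + ½·9·2² = -64 cm; v ends -23 cm/s.
x(11) = -3 + Σ Δx = -71.5 cm.

-71.5 cm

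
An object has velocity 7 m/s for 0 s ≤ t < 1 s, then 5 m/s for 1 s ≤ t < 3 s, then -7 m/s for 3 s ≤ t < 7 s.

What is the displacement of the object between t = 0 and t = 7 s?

-11 m

Net displacement equals the area under the velocity-time graph (areas below the axis count negative).
0–1 s: 7 × 1 = 7 m
1–3 s: 5 × 2 = 10 m
3–7 s: -7 × 4 = -28 m
Net displacement = -11 m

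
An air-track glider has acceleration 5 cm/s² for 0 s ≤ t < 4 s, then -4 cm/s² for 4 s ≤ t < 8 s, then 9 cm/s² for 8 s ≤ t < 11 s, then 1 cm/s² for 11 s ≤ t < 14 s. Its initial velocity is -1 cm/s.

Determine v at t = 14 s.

33 cm/s

Δv equals the area under the a-t graph; then v = v₀ + Δv.
0–4 s: 5 × 4 = 20 cm/s
4–8 s: -4 × 4 = -16 cm/s
8–11 s: 9 × 3 = 27 cm/s
11–14 s: 1 × 3 = 3 cm/s
Δv = 34 cm/s, so v(14) = -1 + (34) = 33 cm/s.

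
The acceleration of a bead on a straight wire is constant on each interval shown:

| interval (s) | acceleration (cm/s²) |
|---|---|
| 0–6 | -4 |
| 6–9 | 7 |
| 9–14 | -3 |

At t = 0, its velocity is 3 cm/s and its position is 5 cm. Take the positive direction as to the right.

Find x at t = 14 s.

On each constant-a segment, Δv = aΔt and Δx = v₀Δt + ½aΔt²; chain segment to segment.
0–6 s: v starts 3 cm/s; Δx = 3·6 + ½·-4·6² = -54 cm; v ends -21 cm/s.
6–9 s: v starts -21 cm/s; Δx = -21·3 + ½·7·3² = -31.5 cm; v ends 0 cm/s.
9–14 s: v starts 0 cm/s; Δx = 0·5 + ½·-3·5² = -37.5 cm; v ends -15 cm/s.
x(14) = 5 + Σ Δx = -118 cm.

-118 cm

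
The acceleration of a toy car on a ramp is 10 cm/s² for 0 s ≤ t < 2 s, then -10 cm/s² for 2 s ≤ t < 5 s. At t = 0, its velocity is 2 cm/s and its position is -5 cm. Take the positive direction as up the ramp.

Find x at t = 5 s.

On each constant-a segment, Δv = aΔt and Δx = v₀Δt + ½aΔt²; chain segment to segment.
0–2 s: v starts 2 cm/s; Δx = 2·2 + ½·10·2² = 24 cm; v ends 22 cm/s.
2–5 s: v starts 22 cm/s; Δx = 22·3 + ½·-10·3² = 21 cm; v ends -8 cm/s.
x(5) = -5 + Σ Δx = 40 cm.

40 cm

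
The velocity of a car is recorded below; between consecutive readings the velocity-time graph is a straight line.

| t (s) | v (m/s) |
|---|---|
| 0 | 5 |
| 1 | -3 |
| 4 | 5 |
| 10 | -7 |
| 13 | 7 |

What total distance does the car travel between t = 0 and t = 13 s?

37.5 m

Total distance travelled is ∫|v| dt — sum the magnitudes of each area piece.
0–1 s: v = 0 at t = 0.625 s; triangle areas 1.5625 + 0.5625 = 2.125 m
1–4 s: v = 0 at t = 2.125 s; triangle areas 1.6875 + 4.6875 = 6.375 m
4–10 s: v = 0 at t = 6.5 s; triangle areas 6.25 + 12.25 = 18.5 m
10–13 s: v = 0 at t = 11.5 s; triangle areas 5.25 + 5.25 = 10.5 m
Total distance = 37.5 m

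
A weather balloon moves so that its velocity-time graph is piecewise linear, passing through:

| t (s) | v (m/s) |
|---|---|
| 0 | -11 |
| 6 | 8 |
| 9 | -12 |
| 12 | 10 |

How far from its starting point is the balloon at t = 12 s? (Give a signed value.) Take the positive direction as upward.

-18 m

Displacement is the signed area under the v-t curve.
0–6 s: ½(-11 + 8)(6) = -9 m
6–9 s: ½(8 + -12)(3) = -6 m
9–12 s: ½(-12 + 10)(3) = -3 m
Net displacement = -18 m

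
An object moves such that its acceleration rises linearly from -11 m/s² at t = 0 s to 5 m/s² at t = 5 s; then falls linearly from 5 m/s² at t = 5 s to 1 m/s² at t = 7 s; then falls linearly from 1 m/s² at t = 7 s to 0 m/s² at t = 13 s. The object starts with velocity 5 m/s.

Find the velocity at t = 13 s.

Δv equals the area under the a-t graph; then v = v₀ + Δv.
0–5 s: ½(-11 + 5)(5) = -15 m/s
5–7 s: ½(5 + 1)(2) = 6 m/s
7–13 s: ½(1 + 0)(6) = 3 m/s
Δv = -6 m/s, so v(13) = 5 + (-6) = -1 m/s.

-1 m/s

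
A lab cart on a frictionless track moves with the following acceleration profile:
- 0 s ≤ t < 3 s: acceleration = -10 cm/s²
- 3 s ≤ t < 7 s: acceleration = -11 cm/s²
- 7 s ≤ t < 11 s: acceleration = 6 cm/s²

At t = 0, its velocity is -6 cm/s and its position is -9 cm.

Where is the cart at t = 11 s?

On each constant-a segment, Δv = aΔt and Δx = v₀Δt + ½aΔt²; chain segment to segment.
0–3 s: v starts -6 cm/s; Δx = -6·3 + ½·-10·3² = -63 cm; v ends -36 cm/s.
3–7 s: v starts -36 cm/s; Δx = -36·4 + ½·-11·4² = -232 cm; v ends -80 cm/s.
7–11 s: v starts -80 cm/s; Δx = -80·4 + ½·6·4² = -272 cm; v ends -56 cm/s.
x(11) = -9 + Σ Δx = -576 cm.

-576 cm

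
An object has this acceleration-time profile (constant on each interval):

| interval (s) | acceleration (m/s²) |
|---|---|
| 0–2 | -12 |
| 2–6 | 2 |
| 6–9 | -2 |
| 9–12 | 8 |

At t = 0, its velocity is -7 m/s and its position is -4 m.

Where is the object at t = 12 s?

On each constant-a segment, Δv = aΔt and Δx = v₀Δt + ½aΔt²; chain segment to segment.
0–2 s: v starts -7 m/s; Δx = -7·2 + ½·-12·2² = -38 m; v ends -31 m/s.
2–6 s: v starts -31 m/s; Δx = -31·4 + ½·2·4² = -108 m; v ends -23 m/s.
6–9 s: v starts -23 m/s; Δx = -23·3 + ½·-2·3² = -78 m; v ends -29 m/s.
9–12 s: v starts -29 m/s; Δx = -29·3 + ½·8·3² = -51 m; v ends -5 m/s.
x(12) = -4 + Σ Δx = -279 m.

-279 m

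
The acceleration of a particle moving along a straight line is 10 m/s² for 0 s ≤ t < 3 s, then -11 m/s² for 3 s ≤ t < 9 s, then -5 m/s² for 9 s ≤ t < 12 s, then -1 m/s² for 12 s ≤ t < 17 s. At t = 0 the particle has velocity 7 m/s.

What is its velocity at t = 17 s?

-49 m/s

Δv equals the area under the a-t graph; then v = v₀ + Δv.
0–3 s: 10 × 3 = 30 m/s
3–9 s: -11 × 6 = -66 m/s
9–12 s: -5 × 3 = -15 m/s
12–17 s: -1 × 5 = -5 m/s
Δv = -56 m/s, so v(17) = 7 + (-56) = -49 m/s.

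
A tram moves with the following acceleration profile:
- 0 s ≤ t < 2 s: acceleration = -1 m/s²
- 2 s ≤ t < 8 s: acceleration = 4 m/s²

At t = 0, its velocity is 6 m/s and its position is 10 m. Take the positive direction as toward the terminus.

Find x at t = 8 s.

116 m

On each constant-a segment, Δv = aΔt and Δx = v₀Δt + ½aΔt²; chain segment to segment.
0–2 s: v starts 6 m/s; Δx = 6·2 + ½·-1·2² = 10 m; v ends 4 m/s.
2–8 s: v starts 4 m/s; Δx = 4·6 + ½·4·6² = 96 m; v ends 28 m/s.
x(8) = 10 + Σ Δx = 116 m.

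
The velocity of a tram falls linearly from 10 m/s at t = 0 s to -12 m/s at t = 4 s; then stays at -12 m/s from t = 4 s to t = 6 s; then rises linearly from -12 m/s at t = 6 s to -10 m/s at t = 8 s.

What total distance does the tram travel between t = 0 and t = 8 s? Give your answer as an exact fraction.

750/11 m

Distance (not displacement) is the total path length: add the absolute areas under v-t.
0–4 s: v = 0 at t = 20/11 s; triangle areas 100/11 + 144/11 = 244/11 m
4–6 s: |-12| × 2 = 24 m
6–8 s: |½(-12 + -10)(2)| = 22 m
Total distance = 750/11 m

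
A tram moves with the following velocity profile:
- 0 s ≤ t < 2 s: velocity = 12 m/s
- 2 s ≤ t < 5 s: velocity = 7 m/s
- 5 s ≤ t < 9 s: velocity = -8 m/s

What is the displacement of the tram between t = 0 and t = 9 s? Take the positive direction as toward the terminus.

13 m

Displacement is the signed area under the v-t curve.
0–2 s: 12 × 2 = 24 m
2–5 s: 7 × 3 = 21 m
5–9 s: -8 × 4 = -32 m
Net displacement = 13 m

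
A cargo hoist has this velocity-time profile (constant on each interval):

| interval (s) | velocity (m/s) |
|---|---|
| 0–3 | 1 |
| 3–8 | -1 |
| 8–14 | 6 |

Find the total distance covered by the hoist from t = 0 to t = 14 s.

Distance (not displacement) is the total path length: add the absolute areas under v-t.
0–3 s: |1| × 3 = 3 m
3–8 s: |-1| × 5 = 5 m
8–14 s: |6| × 6 = 36 m
Total distance = 44 m

44 m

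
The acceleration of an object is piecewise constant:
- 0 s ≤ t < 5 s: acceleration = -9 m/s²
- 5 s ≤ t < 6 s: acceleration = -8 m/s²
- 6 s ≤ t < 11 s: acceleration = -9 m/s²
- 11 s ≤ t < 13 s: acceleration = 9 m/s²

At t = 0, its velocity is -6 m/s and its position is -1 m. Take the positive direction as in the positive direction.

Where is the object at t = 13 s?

-796 m

On each constant-a segment, Δv = aΔt and Δx = v₀Δt + ½aΔt²; chain segment to segment.
0–5 s: v starts -6 m/s; Δx = -6·5 + ½·-9·5² = -142.5 m; v ends -51 m/s.
5–6 s: v starts -51 m/s; Δx = -51·1 + ½·-8·1² = -55 m; v ends -59 m/s.
6–11 s: v starts -59 m/s; Δx = -59·5 + ½·-9·5² = -407.5 m; v ends -104 m/s.
11–13 s: v starts -104 m/s; Δx = -104·2 + ½·9·2² = -190 m; v ends -86 m/s.
x(13) = -1 + Σ Δx = -796 m.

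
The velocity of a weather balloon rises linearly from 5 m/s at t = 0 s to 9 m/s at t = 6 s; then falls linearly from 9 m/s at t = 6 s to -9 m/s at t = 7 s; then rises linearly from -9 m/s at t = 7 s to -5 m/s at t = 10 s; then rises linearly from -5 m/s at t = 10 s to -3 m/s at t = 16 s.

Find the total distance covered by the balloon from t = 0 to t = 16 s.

Distance (not displacement) is the total path length: add the absolute areas under v-t.
0–6 s: |½(5 + 9)(6)| = 42 m
6–7 s: v = 0 at t = 6.5 s; triangle areas 2.25 + 2.25 = 4.5 m
7–10 s: |½(-9 + -5)(3)| = 21 m
10–16 s: |½(-5 + -3)(6)| = 24 m
Total distance = 91.5 m

91.5 m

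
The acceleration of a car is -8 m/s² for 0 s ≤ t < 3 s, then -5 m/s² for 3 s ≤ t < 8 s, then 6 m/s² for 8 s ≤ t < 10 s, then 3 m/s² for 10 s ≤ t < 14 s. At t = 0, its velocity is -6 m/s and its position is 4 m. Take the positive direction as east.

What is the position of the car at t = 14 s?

On each constant-a segment, Δv = aΔt and Δx = v₀Δt + ½aΔt²; chain segment to segment.
0–3 s: v starts -6 m/s; Δx = -6·3 + ½·-8·3² = -54 m; v ends -30 m/s.
3–8 s: v starts -30 m/s; Δx = -30·5 + ½·-5·5² = -212.5 m; v ends -55 m/s.
8–10 s: v starts -55 m/s; Δx = -55·2 + ½·6·2² = -98 m; v ends -43 m/s.
10–14 s: v starts -43 m/s; Δx = -43·4 + ½·3·4² = -148 m; v ends -31 m/s.
x(14) = 4 + Σ Δx = -508.5 m.

-508.5 m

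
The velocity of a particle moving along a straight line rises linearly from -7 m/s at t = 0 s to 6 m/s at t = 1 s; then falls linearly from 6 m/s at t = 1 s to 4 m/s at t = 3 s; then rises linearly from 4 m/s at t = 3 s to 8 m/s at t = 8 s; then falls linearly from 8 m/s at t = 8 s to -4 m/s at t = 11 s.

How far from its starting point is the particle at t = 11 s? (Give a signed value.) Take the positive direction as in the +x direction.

Displacement is the signed area under the v-t curve.
0–1 s: ½(-7 + 6)(1) = -0.5 m
1–3 s: ½(6 + 4)(2) = 10 m
3–8 s: ½(4 + 8)(5) = 30 m
8–11 s: ½(8 + -4)(3) = 6 m
Net displacement = 45.5 m

45.5 m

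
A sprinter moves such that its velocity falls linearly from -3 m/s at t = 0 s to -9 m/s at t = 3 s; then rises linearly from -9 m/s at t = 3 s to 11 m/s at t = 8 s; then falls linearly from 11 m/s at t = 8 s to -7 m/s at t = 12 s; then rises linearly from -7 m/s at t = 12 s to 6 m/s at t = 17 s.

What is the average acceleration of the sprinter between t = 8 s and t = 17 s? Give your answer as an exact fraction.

-5/9 m/s²

Average acceleration = Δv/Δt = (6 − 11)/(17 − 8) = -5/9 m/s².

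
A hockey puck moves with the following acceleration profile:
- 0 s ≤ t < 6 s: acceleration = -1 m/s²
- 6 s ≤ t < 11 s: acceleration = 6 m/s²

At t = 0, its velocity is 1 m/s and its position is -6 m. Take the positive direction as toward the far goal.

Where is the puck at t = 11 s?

32 m

On each constant-a segment, Δv = aΔt and Δx = v₀Δt + ½aΔt²; chain segment to segment.
0–6 s: v starts 1 m/s; Δx = 1·6 + ½·-1·6² = -12 m; v ends -5 m/s.
6–11 s: v starts -5 m/s; Δx = -5·5 + ½·6·5² = 50 m; v ends 25 m/s.
x(11) = -6 + Σ Δx = 32 m.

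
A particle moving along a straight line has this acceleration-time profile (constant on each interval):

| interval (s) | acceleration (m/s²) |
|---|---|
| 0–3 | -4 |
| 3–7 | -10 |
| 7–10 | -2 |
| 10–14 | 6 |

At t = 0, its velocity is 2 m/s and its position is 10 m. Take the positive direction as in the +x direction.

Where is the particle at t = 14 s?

-457 m

On each constant-a segment, Δv = aΔt and Δx = v₀Δt + ½aΔt²; chain segment to segment.
0–3 s: v starts 2 m/s; Δx = 2·3 + ½·-4·3² = -12 m; v ends -10 m/s.
3–7 s: v starts -10 m/s; Δx = -10·4 + ½·-10·4² = -120 m; v ends -50 m/s.
7–10 s: v starts -50 m/s; Δx = -50·3 + ½·-2·3² = -159 m; v ends -56 m/s.
10–14 s: v starts -56 m/s; Δx = -56·4 + ½·6·4² = -176 m; v ends -32 m/s.
x(14) = 10 + Σ Δx = -457 m.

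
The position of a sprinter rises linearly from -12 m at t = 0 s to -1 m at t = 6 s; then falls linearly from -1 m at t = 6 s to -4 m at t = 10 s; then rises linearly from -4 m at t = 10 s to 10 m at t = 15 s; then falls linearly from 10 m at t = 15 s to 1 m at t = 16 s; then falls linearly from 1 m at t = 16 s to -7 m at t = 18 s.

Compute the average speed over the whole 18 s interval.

Average speed = (total path length)/(elapsed time); on a piecewise-linear x-t graph the path length is Σ|Δx|.
0–6 s: |Δx| = |-1 − -12| = 11 m
6–10 s: |Δx| = |-4 − -1| = 3 m
10–15 s: |Δx| = |10 − -4| = 14 m
15–16 s: |Δx| = |1 − 10| = 9 m
16–18 s: |Δx| = |-7 − 1| = 8 m
Total path = 45 m; average speed = 45/18 = 2.5 m/s.

2.5 m/s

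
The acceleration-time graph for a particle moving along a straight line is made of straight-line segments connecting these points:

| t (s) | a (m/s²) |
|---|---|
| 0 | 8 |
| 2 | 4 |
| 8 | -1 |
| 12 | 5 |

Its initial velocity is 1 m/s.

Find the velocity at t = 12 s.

Δv equals the area under the a-t graph; then v = v₀ + Δv.
0–2 s: ½(8 + 4)(2) = 12 m/s
2–8 s: ½(4 + -1)(6) = 9 m/s
8–12 s: ½(-1 + 5)(4) = 8 m/s
Δv = 29 m/s, so v(12) = 1 + (29) = 30 m/s.

30 m/s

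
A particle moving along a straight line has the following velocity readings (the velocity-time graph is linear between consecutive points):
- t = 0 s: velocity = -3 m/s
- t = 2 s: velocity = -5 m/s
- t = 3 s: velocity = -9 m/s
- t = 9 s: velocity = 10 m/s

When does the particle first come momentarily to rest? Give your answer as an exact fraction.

v changes sign on 3–9 s (from -9 to 10); the graph is linear there, so v = 0 at t = 3 + (9)·(9 − 3)/(10 − -9) = 111/19 s.

t = 111/19 s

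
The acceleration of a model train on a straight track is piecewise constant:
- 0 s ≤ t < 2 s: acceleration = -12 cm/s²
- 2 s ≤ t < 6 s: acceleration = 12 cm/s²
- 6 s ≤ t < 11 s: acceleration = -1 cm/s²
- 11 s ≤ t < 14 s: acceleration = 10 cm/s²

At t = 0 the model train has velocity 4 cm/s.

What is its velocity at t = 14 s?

Δv equals the area under the a-t graph; then v = v₀ + Δv.
0–2 s: -12 × 2 = -24 cm/s
2–6 s: 12 × 4 = 48 cm/s
6–11 s: -1 × 5 = -5 cm/s
11–14 s: 10 × 3 = 30 cm/s
Δv = 49 cm/s, so v(14) = 4 + (49) = 53 cm/s.

53 cm/s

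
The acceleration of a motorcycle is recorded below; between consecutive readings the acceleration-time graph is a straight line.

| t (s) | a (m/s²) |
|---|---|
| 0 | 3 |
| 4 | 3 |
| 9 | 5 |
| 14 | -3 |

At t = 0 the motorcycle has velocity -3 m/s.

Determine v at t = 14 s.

Δv equals the area under the a-t graph; then v = v₀ + Δv.
0–4 s: 3 × 4 = 12 m/s
4–9 s: ½(3 + 5)(5) = 20 m/s
9–14 s: ½(5 + -3)(5) = 5 m/s
Δv = 37 m/s, so v(14) = -3 + (37) = 34 m/s.

34 m/s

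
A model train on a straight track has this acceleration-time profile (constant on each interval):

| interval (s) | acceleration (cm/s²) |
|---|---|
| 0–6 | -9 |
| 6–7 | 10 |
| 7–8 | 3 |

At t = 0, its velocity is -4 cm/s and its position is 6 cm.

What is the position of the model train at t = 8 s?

-279.5 cm

On each constant-a segment, Δv = aΔt and Δx = v₀Δt + ½aΔt²; chain segment to segment.
0–6 s: v starts -4 cm/s; Δx = -4·6 + ½·-9·6² = -186 cm; v ends -58 cm/s.
6–7 s: v starts -58 cm/s; Δx = -58·1 + ½·10·1² = -53 cm; v ends -48 cm/s.
7–8 s: v starts -48 cm/s; Δx = -48·1 + ½·3·1² = -46.5 cm; v ends -45 cm/s.
x(8) = 6 + Σ Δx = -279.5 cm.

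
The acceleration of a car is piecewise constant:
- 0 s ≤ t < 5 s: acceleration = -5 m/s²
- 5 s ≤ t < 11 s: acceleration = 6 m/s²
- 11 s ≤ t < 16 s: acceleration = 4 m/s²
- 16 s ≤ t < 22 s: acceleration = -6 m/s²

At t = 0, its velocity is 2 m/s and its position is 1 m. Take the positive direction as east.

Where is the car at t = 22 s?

123.5 m

On each constant-a segment, Δv = aΔt and Δx = v₀Δt + ½aΔt²; chain segment to segment.
0–5 s: v starts 2 m/s; Δx = 2·5 + ½·-5·5² = -52.5 m; v ends -23 m/s.
5–11 s: v starts -23 m/s; Δx = -23·6 + ½·6·6² = -30 m; v ends 13 m/s.
11–16 s: v starts 13 m/s; Δx = 13·5 + ½·4·5² = 115 m; v ends 33 m/s.
16–22 s: v starts 33 m/s; Δx = 33·6 + ½·-6·6² = 90 m; v ends -3 m/s.
x(22) = 1 + Σ Δx = 123.5 m.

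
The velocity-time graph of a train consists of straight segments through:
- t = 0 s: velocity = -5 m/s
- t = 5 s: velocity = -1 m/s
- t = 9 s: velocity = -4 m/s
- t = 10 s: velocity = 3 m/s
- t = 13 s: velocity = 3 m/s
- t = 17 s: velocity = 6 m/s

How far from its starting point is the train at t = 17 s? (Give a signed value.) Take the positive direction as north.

1.5 m

Net displacement equals the area under the velocity-time graph (areas below the axis count negative).
0–5 s: ½(-5 + -1)(5) = -15 m
5–9 s: ½(-1 + -4)(4) = -10 m
9–10 s: ½(-4 + 3)(1) = -0.5 m
10–13 s: 3 × 3 = 9 m
13–17 s: ½(3 + 6)(4) = 18 m
Net displacement = 1.5 m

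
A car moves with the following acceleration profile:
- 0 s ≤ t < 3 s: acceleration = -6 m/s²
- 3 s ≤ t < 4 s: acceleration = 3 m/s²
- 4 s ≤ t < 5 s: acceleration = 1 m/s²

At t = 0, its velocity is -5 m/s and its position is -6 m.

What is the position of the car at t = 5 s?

On each constant-a segment, Δv = aΔt and Δx = v₀Δt + ½aΔt²; chain segment to segment.
0–3 s: v starts -5 m/s; Δx = -5·3 + ½·-6·3² = -42 m; v ends -23 m/s.
3–4 s: v starts -23 m/s; Δx = -23·1 + ½·3·1² = -21.5 m; v ends -20 m/s.
4–5 s: v starts -20 m/s; Δx = -20·1 + ½·1·1² = -19.5 m; v ends -19 m/s.
x(5) = -6 + Σ Δx = -89 m.

-89 m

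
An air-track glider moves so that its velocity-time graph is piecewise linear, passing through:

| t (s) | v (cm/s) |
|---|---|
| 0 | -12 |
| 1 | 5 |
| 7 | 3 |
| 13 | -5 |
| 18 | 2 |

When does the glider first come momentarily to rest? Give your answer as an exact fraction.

v changes sign on 0–1 s (from -12 to 5); the graph is linear there, so v = 0 at t = 0 + (12)·(1 − 0)/(5 − -12) = 12/17 s.

t = 12/17 s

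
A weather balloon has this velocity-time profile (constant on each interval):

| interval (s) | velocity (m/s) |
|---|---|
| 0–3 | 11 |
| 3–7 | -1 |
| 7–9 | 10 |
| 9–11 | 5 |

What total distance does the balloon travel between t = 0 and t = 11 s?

Distance (not displacement) is the total path length: add the absolute areas under v-t.
0–3 s: |11| × 3 = 33 m
3–7 s: |-1| × 4 = 4 m
7–9 s: |10| × 2 = 20 m
9–11 s: |5| × 2 = 10 m
Total distance = 67 m

67 m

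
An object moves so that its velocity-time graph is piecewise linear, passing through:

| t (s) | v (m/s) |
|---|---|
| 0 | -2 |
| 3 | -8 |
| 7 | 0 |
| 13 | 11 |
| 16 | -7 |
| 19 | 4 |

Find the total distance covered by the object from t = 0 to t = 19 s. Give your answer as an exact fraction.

2872/33 m

Distance (not displacement) is the total path length: add the absolute areas under v-t.
0–3 s: |½(-2 + -8)(3)| = 15 m
3–7 s: |½(-8 + 0)(4)| = 16 m
7–13 s: |½(0 + 11)(6)| = 33 m
13–16 s: v = 0 at t = 89/6 s; triangle areas 121/12 + 49/12 = 85/6 m
16–19 s: v = 0 at t = 197/11 s; triangle areas 147/22 + 24/11 = 195/22 m
Total distance = 2872/33 m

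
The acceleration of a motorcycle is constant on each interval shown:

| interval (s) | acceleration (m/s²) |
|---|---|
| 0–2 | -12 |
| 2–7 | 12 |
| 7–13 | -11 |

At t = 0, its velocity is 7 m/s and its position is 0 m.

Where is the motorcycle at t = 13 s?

On each constant-a segment, Δv = aΔt and Δx = v₀Δt + ½aΔt²; chain segment to segment.
0–2 s: v starts 7 m/s; Δx = 7·2 + ½·-12·2² = -10 m; v ends -17 m/s.
2–7 s: v starts -17 m/s; Δx = -17·5 + ½·12·5² = 65 m; v ends 43 m/s.
7–13 s: v starts 43 m/s; Δx = 43·6 + ½·-11·6² = 60 m; v ends -23 m/s.
x(13) = 0 + Σ Δx = 115 m.

115 m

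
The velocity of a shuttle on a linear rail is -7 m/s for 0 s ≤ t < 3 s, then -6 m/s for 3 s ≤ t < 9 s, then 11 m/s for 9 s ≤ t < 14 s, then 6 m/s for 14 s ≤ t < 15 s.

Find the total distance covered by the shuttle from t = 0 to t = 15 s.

Distance (not displacement) is the total path length: add the absolute areas under v-t.
0–3 s: |-7| × 3 = 21 m
3–9 s: |-6| × 6 = 36 m
9–14 s: |11| × 5 = 55 m
14–15 s: |6| × 1 = 6 m
Total distance = 118 m

118 m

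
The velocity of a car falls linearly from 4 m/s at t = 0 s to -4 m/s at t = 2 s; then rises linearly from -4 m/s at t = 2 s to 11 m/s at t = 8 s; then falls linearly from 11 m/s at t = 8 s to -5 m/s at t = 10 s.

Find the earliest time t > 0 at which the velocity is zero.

t = 1 s

v changes sign on 0–2 s (from 4 to -4); the graph is linear there, so v = 0 at t = 0 + (-4)·(2 − 0)/(-4 − 4) = 1 s.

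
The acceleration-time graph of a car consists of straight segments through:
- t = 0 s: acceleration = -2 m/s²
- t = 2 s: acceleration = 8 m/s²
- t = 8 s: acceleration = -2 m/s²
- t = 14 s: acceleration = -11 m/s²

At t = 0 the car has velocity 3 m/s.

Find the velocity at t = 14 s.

-12 m/s

Δv equals the area under the a-t graph; then v = v₀ + Δv.
0–2 s: ½(-2 + 8)(2) = 6 m/s
2–8 s: ½(8 + -2)(6) = 18 m/s
8–14 s: ½(-2 + -11)(6) = -39 m/s
Δv = -15 m/s, so v(14) = 3 + (-15) = -12 m/s.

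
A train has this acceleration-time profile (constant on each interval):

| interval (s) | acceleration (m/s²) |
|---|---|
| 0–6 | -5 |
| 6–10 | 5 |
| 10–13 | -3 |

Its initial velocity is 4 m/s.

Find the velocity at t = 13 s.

Δv equals the area under the a-t graph; then v = v₀ + Δv.
0–6 s: -5 × 6 = -30 m/s
6–10 s: 5 × 4 = 20 m/s
10–13 s: -3 × 3 = -9 m/s
Δv = -19 m/s, so v(13) = 4 + (-19) = -15 m/s.

-15 m/s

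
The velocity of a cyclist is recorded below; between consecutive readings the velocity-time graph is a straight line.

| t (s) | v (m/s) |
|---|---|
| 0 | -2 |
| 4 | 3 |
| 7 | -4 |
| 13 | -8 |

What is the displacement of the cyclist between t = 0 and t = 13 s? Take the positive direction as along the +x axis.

-35.5 m

Net displacement equals the area under the velocity-time graph (areas below the axis count negative).
0–4 s: ½(-2 + 3)(4) = 2 m
4–7 s: ½(3 + -4)(3) = -1.5 m
7–13 s: ½(-4 + -8)(6) = -36 m
Net displacement = -35.5 m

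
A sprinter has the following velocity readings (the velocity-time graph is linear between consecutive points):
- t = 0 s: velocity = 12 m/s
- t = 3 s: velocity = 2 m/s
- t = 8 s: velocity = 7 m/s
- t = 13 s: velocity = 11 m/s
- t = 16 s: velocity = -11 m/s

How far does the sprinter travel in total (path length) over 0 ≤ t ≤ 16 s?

Total distance travelled is ∫|v| dt — sum the magnitudes of each area piece.
0–3 s: |½(12 + 2)(3)| = 21 m
3–8 s: |½(2 + 7)(5)| = 22.5 m
8–13 s: |½(7 + 11)(5)| = 45 m
13–16 s: v = 0 at t = 14.5 s; triangle areas 8.25 + 8.25 = 16.5 m
Total distance = 105 m

105 m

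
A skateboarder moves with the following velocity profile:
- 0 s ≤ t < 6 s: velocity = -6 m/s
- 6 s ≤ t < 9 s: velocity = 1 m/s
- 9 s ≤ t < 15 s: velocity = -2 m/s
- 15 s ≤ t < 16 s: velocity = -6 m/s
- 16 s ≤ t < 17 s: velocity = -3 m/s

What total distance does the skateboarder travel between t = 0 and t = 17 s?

Distance (not displacement) is the total path length: add the absolute areas under v-t.
0–6 s: |-6| × 6 = 36 m
6–9 s: |1| × 3 = 3 m
9–15 s: |-2| × 6 = 12 m
15–16 s: |-6| × 1 = 6 m
16–17 s: |-3| × 1 = 3 m
Total distance = 60 m

60 m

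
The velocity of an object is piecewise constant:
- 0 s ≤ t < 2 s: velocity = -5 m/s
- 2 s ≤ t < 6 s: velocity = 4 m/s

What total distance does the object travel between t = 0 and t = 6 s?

Distance (not displacement) is the total path length: add the absolute areas under v-t.
0–2 s: |-5| × 2 = 10 m
2–6 s: |4| × 4 = 16 m
Total distance = 26 m

26 m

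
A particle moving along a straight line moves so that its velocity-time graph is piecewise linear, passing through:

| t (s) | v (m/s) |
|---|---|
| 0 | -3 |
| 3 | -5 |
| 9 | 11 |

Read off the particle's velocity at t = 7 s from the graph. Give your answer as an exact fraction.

17/3 m/s

On 3–9 s the graph is linear from -5 to 11 m/s: v(7) = -5 + (11 − -5)·(7 − 3)/(9 − 3) = 17/3 m/s.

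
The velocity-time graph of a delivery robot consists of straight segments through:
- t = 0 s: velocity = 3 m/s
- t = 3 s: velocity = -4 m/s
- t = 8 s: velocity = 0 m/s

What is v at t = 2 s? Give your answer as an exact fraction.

-5/3 m/s

On 0–3 s the graph is linear from 3 to -4 m/s: v(2) = 3 + (-4 − 3)·(2 − 0)/(3 − 0) = -5/3 m/s.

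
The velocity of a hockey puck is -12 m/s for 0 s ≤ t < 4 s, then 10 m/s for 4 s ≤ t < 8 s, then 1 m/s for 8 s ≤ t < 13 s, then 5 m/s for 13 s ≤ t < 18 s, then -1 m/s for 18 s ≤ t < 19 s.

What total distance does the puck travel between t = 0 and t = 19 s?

119 m

Total distance travelled is ∫|v| dt — sum the magnitudes of each area piece.
0–4 s: |-12| × 4 = 48 m
4–8 s: |10| × 4 = 40 m
8–13 s: |1| × 5 = 5 m
13–18 s: |5| × 5 = 25 m
18–19 s: |-1| × 1 = 1 m
Total distance = 119 m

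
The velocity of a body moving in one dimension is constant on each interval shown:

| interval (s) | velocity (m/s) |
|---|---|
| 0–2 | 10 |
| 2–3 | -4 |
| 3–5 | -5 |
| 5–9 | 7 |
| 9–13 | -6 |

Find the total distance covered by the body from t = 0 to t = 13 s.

Total distance travelled is ∫|v| dt — sum the magnitudes of each area piece.
0–2 s: |10| × 2 = 20 m
2–3 s: |-4| × 1 = 4 m
3–5 s: |-5| × 2 = 10 m
5–9 s: |7| × 4 = 28 m
9–13 s: |-6| × 4 = 24 m
Total distance = 86 m

86 m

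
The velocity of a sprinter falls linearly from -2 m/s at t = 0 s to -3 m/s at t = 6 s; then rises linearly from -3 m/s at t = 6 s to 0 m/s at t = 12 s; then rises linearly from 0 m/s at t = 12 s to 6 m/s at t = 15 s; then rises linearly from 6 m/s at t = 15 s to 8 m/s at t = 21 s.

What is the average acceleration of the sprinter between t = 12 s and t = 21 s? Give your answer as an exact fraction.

8/9 m/s²

Average acceleration = Δv/Δt = (8 − 0)/(21 − 12) = 8/9 m/s².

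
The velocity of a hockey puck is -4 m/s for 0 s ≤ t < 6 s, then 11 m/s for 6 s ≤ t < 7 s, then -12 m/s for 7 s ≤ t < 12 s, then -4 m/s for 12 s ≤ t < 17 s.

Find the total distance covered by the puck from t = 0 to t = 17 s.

Total distance travelled is ∫|v| dt — sum the magnitudes of each area piece.
0–6 s: |-4| × 6 = 24 m
6–7 s: |11| × 1 = 11 m
7–12 s: |-12| × 5 = 60 m
12–17 s: |-4| × 5 = 20 m
Total distance = 115 m

115 m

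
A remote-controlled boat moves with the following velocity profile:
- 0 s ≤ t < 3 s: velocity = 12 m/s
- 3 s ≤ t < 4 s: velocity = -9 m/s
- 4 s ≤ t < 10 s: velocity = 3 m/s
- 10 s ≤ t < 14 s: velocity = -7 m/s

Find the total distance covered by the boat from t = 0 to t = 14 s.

Distance (not displacement) is the total path length: add the absolute areas under v-t.
0–3 s: |12| × 3 = 36 m
3–4 s: |-9| × 1 = 9 m
4–10 s: |3| × 6 = 18 m
10–14 s: |-7| × 4 = 28 m
Total distance = 91 m

91 m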